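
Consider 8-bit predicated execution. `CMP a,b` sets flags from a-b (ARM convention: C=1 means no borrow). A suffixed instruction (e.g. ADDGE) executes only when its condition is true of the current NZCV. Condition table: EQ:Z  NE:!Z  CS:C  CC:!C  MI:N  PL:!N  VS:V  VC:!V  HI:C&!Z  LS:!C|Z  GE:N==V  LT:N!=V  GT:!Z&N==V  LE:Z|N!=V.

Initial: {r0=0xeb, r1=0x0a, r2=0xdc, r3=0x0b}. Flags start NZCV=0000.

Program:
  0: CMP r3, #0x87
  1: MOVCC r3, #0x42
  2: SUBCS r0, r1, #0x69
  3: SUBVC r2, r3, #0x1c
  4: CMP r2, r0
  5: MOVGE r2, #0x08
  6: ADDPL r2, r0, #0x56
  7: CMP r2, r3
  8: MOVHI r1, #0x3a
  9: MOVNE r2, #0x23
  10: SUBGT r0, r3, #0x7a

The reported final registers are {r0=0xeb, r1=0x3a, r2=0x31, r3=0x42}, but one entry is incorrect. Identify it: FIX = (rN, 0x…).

FIX = (r2, 0x23)

[0] flags=1001 → (cmp)
[1] flags=1001 CC?T → r3=0x42
[2] flags=1001 CS?F → skip
[3] flags=1001 VC?F → skip
[4] flags=1000 → (cmp)
[5] flags=1000 GE?F → skip
[6] flags=1000 PL?F → skip
[7] flags=1010 → (cmp)
[8] flags=1010 HI?T → r1=0x3a
[9] flags=1010 NE?T → r2=0x23
[10] flags=1010 GT?F → skip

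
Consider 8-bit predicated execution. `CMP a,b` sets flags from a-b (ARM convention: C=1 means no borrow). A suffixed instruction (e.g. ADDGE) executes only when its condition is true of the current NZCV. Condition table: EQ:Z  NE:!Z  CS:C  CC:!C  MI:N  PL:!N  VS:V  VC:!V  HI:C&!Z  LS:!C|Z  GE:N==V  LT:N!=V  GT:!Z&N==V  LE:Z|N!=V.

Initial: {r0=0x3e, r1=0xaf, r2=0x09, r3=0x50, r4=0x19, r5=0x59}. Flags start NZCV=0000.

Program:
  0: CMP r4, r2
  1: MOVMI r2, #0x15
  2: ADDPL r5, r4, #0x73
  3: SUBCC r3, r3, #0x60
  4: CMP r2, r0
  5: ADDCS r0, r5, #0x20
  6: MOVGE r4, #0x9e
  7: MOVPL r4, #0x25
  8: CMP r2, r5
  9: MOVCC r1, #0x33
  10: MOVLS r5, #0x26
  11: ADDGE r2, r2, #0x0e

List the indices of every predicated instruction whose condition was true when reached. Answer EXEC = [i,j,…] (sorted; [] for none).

EXEC = [2,9,10,11]

0: ✓ CMP  NZCV=0010
1: · MOVMI
2: ✓ ADDPL  r5←0x8c
3: · SUBCC
4: ✓ CMP  NZCV=1000
5: · ADDCS
6: · MOVGE
7: · MOVPL
8: ✓ CMP  NZCV=0000
9: ✓ MOVCC  r1←0x33
10: ✓ MOVLS  r5←0x26
11: ✓ ADDGE  r2←0x17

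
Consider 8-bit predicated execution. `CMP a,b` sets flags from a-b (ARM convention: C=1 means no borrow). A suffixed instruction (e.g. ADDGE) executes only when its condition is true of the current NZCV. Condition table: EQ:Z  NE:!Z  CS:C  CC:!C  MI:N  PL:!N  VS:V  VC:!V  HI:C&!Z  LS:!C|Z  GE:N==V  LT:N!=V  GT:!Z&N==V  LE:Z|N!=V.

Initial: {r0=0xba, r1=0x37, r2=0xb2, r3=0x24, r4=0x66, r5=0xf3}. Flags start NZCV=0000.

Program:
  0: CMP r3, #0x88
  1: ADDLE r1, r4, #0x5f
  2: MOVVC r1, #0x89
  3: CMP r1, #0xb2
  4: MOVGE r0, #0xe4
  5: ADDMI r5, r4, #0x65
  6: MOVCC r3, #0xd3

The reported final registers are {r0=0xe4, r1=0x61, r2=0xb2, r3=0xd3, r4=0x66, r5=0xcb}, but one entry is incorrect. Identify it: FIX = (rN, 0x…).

FIX = (r1, 0x37)

[0] flags=1001 → (cmp)
[1] flags=1001 LE?F → skip
[2] flags=1001 VC?F → skip
[3] flags=1001 → (cmp)
[4] flags=1001 GE?T → r0=0xe4
[5] flags=1001 MI?T → r5=0xcb
[6] flags=1001 CC?T → r3=0xd3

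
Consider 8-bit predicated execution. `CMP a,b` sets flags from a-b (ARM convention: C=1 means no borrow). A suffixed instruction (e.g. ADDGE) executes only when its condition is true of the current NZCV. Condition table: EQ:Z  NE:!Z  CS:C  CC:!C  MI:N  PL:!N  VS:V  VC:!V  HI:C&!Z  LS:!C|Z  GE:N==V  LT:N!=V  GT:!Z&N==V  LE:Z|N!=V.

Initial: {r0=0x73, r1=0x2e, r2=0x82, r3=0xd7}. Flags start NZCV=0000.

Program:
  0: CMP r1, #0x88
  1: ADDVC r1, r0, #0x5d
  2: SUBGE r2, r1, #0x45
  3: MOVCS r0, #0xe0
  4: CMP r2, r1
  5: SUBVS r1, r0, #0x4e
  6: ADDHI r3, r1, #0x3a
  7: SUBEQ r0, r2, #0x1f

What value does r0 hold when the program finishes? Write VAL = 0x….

VAL = 0x73

[0] flags=1001 → (cmp)
[1] flags=1001 VC?F → skip
[2] flags=1001 GE?T → r2=0xe9
[3] flags=1001 CS?F → skip
[4] flags=1010 → (cmp)
[5] flags=1010 VS?F → skip
[6] flags=1010 HI?T → r3=0x68
[7] flags=1010 EQ?F → skip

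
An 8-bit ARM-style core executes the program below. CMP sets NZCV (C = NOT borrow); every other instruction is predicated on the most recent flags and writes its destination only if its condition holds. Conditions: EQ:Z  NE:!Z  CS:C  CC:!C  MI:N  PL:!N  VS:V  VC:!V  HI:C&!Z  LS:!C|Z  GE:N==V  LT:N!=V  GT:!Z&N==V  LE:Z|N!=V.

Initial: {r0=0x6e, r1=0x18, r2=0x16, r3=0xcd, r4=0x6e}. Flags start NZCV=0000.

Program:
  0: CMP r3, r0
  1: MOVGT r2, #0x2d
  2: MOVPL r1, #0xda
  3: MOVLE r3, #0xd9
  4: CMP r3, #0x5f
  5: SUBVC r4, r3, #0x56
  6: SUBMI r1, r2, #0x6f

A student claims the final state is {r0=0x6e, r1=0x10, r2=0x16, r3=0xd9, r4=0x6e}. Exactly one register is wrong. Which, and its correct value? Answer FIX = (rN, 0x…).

[0] flags=0011 → (cmp)
[1] flags=0011 GT?F → skip
[2] flags=0011 PL?T → r1=0xda
[3] flags=0011 LE?T → r3=0xd9
[4] flags=0011 → (cmp)
[5] flags=0011 VC?F → skip
[6] flags=0011 MI?F → skip

FIX = (r1, 0xda)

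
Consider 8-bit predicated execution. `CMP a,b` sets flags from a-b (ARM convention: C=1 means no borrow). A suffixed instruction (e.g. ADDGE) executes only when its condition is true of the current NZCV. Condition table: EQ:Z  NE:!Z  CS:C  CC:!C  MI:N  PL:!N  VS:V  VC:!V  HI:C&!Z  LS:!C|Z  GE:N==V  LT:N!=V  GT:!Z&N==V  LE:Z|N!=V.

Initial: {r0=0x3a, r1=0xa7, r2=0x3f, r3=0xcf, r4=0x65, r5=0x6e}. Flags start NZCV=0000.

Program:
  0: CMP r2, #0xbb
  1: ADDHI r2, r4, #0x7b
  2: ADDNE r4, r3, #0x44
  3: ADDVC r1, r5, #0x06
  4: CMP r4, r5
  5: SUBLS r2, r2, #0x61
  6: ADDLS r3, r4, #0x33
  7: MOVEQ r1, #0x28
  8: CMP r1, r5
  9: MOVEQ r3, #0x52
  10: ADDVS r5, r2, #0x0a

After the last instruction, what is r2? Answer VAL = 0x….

[0] flags=1001 → (cmp)
[1] flags=1001 HI?F → skip
[2] flags=1001 NE?T → r4=0x13
[3] flags=1001 VC?F → skip
[4] flags=1000 → (cmp)
[5] flags=1000 LS?T → r2=0xde
[6] flags=1000 LS?T → r3=0x46
[7] flags=1000 EQ?F → skip
[8] flags=0011 → (cmp)
[9] flags=0011 EQ?F → skip
[10] flags=0011 VS?T → r5=0xe8

VAL = 0xde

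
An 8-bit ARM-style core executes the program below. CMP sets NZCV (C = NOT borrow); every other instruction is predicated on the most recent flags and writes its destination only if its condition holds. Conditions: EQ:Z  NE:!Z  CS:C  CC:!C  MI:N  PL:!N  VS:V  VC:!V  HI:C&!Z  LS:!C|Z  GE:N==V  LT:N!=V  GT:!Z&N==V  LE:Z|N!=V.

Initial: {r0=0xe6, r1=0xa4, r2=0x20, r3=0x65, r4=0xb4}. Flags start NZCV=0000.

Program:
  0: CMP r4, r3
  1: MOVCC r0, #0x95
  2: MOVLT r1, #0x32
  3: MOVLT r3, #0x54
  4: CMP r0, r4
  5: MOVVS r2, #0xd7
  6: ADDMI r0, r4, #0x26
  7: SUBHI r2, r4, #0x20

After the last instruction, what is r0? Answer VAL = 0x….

VAL = 0xe6

[0] flags=0011 → (cmp)
[1] flags=0011 CC?F → skip
[2] flags=0011 LT?T → r1=0x32
[3] flags=0011 LT?T → r3=0x54
[4] flags=0010 → (cmp)
[5] flags=0010 VS?F → skip
[6] flags=0010 MI?F → skip
[7] flags=0010 HI?T → r2=0x94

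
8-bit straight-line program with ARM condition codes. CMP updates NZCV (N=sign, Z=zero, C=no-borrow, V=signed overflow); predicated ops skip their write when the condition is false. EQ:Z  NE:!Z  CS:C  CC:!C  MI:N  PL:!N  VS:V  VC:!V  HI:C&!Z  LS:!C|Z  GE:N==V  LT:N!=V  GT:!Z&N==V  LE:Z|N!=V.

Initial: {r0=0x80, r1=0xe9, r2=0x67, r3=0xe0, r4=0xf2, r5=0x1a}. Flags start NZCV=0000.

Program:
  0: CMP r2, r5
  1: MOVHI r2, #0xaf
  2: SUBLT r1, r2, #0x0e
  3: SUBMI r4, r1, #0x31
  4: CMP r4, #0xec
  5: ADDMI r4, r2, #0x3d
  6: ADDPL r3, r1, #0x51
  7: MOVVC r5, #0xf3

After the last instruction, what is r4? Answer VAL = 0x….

VAL = 0xf2

[0] flags=0010 → (cmp)
[1] flags=0010 HI?T → r2=0xaf
[2] flags=0010 LT?F → skip
[3] flags=0010 MI?F → skip
[4] flags=0010 → (cmp)
[5] flags=0010 MI?F → skip
[6] flags=0010 PL?T → r3=0x3a
[7] flags=0010 VC?T → r5=0xf3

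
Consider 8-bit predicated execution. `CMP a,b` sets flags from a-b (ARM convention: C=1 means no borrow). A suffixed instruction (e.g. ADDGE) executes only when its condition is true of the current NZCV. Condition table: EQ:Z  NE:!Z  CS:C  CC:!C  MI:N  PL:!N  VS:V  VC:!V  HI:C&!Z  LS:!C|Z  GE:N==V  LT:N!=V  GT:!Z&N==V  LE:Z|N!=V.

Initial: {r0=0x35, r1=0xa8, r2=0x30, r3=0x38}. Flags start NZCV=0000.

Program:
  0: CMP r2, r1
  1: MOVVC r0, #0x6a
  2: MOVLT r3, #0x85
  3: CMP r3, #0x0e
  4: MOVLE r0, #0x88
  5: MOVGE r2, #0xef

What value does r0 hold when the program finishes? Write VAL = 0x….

VAL = 0x35

0: ✓ CMP  NZCV=1001
1: · MOVVC
2: · MOVLT
3: ✓ CMP  NZCV=0010
4: · MOVLE
5: ✓ MOVGE  r2←0xef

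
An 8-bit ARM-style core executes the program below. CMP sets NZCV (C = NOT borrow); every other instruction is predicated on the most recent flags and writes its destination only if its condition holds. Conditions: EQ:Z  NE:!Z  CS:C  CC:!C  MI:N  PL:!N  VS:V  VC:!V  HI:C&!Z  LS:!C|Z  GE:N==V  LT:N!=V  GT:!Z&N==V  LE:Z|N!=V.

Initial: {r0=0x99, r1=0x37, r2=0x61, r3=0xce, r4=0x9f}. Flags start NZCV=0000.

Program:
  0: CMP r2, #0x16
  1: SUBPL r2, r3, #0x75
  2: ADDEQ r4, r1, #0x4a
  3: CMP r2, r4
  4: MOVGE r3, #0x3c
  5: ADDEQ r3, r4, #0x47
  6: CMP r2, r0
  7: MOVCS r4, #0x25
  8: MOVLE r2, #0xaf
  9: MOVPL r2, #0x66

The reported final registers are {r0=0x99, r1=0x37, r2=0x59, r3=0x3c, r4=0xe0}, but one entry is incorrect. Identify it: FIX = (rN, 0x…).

FIX = (r4, 0x9f)

[0] flags=0010 → (cmp)
[1] flags=0010 PL?T → r2=0x59
[2] flags=0010 EQ?F → skip
[3] flags=1001 → (cmp)
[4] flags=1001 GE?T → r3=0x3c
[5] flags=1001 EQ?F → skip
[6] flags=1001 → (cmp)
[7] flags=1001 CS?F → skip
[8] flags=1001 LE?F → skip
[9] flags=1001 PL?F → skip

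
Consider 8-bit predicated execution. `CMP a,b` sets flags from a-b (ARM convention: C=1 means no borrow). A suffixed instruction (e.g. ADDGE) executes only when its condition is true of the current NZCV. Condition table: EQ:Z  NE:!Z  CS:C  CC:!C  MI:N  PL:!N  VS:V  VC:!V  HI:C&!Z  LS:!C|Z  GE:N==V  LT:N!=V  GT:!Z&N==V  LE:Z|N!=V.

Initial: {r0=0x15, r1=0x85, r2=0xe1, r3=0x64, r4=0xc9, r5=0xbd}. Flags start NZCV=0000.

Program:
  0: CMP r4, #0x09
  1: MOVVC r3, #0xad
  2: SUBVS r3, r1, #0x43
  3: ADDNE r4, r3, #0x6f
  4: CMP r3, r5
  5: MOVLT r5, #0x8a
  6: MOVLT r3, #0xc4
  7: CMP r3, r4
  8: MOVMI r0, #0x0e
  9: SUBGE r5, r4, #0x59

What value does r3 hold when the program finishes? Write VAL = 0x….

[0] flags=1010 → (cmp)
[1] flags=1010 VC?T → r3=0xad
[2] flags=1010 VS?F → skip
[3] flags=1010 NE?T → r4=0x1c
[4] flags=1000 → (cmp)
[5] flags=1000 LT?T → r5=0x8a
[6] flags=1000 LT?T → r3=0xc4
[7] flags=1010 → (cmp)
[8] flags=1010 MI?T → r0=0x0e
[9] flags=1010 GE?F → skip

VAL = 0xc4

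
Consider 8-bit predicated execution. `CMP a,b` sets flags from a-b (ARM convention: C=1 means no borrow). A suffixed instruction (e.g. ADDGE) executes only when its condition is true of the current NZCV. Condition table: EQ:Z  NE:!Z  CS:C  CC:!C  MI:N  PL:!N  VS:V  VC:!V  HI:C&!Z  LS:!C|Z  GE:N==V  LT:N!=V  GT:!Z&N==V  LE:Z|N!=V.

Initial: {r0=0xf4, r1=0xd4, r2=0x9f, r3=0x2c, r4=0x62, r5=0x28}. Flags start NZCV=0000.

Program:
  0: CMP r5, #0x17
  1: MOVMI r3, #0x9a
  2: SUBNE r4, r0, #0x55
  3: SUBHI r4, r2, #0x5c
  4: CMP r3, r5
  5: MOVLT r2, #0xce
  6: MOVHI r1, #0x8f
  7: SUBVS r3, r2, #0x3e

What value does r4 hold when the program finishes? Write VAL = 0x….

0: ✓ CMP  NZCV=0010
1: · MOVMI
2: ✓ SUBNE  r4←0x9f
3: ✓ SUBHI  r4←0x43
4: ✓ CMP  NZCV=0010
5: · MOVLT
6: ✓ MOVHI  r1←0x8f
7: · SUBVS

VAL = 0x43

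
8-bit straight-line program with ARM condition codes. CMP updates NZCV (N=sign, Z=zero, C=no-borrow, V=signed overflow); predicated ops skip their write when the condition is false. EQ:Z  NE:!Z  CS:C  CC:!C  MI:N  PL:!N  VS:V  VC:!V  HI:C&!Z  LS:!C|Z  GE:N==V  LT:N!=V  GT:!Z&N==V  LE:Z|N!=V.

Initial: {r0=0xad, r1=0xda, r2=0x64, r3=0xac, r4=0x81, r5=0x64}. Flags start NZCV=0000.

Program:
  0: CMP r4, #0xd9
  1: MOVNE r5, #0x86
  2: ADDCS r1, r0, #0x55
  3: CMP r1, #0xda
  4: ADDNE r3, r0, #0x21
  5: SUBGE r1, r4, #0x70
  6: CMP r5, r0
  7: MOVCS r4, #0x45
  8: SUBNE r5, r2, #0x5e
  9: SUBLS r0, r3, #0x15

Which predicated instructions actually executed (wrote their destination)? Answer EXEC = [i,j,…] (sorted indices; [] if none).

EXEC = [1,5,8,9]

[0] flags=1000 → (cmp)
[1] flags=1000 NE?T → r5=0x86
[2] flags=1000 CS?F → skip
[3] flags=0110 → (cmp)
[4] flags=0110 NE?F → skip
[5] flags=0110 GE?T → r1=0x11
[6] flags=1000 → (cmp)
[7] flags=1000 CS?F → skip
[8] flags=1000 NE?T → r5=0x06
[9] flags=1000 LS?T → r0=0x97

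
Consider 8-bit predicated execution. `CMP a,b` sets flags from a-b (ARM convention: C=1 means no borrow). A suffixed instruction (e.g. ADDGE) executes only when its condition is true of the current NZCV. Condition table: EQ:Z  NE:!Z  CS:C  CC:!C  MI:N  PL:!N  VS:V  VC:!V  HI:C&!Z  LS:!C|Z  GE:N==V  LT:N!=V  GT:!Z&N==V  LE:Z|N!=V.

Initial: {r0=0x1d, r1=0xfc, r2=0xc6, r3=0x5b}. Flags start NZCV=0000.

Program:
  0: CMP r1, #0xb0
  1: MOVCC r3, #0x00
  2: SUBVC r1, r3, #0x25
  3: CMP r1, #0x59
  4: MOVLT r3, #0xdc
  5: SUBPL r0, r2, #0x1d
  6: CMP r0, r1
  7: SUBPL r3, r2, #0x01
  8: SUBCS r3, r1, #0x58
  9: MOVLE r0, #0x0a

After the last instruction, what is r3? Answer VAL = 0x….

[0] flags=0010 → (cmp)
[1] flags=0010 CC?F → skip
[2] flags=0010 VC?T → r1=0x36
[3] flags=1000 → (cmp)
[4] flags=1000 LT?T → r3=0xdc
[5] flags=1000 PL?F → skip
[6] flags=1000 → (cmp)
[7] flags=1000 PL?F → skip
[8] flags=1000 CS?F → skip
[9] flags=1000 LE?T → r0=0x0a

VAL = 0xdc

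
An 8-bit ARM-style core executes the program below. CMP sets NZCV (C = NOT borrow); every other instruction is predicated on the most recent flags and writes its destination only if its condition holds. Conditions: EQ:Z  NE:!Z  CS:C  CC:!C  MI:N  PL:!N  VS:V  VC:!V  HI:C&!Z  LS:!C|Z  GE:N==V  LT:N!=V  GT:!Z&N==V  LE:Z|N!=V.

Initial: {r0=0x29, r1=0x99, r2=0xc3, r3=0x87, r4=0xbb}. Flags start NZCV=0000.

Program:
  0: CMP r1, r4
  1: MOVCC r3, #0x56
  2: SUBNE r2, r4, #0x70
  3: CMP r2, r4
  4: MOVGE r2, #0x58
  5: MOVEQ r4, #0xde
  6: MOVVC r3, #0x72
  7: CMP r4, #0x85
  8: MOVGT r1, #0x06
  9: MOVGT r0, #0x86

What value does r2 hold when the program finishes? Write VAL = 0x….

VAL = 0x58

0: ✓ CMP  NZCV=1000
1: ✓ MOVCC  r3←0x56
2: ✓ SUBNE  r2←0x4b
3: ✓ CMP  NZCV=1001
4: ✓ MOVGE  r2←0x58
5: · MOVEQ
6: · MOVVC
7: ✓ CMP  NZCV=0010
8: ✓ MOVGT  r1←0x06
9: ✓ MOVGT  r0←0x86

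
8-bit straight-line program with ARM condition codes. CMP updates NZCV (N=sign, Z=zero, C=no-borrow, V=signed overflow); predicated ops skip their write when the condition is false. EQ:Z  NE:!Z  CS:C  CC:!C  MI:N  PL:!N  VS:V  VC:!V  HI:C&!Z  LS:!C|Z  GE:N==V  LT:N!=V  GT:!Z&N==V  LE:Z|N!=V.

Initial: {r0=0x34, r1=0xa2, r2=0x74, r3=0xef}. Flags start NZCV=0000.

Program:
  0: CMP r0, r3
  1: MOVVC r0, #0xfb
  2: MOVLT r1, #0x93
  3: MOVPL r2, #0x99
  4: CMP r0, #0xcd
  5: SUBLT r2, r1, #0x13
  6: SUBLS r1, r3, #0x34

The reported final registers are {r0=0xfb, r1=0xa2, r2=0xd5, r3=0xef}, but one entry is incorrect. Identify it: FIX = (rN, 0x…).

FIX = (r2, 0x99)

0: ✓ CMP  NZCV=0000
1: ✓ MOVVC  r0←0xfb
2: · MOVLT
3: ✓ MOVPL  r2←0x99
4: ✓ CMP  NZCV=0010
5: · SUBLT
6: · SUBLS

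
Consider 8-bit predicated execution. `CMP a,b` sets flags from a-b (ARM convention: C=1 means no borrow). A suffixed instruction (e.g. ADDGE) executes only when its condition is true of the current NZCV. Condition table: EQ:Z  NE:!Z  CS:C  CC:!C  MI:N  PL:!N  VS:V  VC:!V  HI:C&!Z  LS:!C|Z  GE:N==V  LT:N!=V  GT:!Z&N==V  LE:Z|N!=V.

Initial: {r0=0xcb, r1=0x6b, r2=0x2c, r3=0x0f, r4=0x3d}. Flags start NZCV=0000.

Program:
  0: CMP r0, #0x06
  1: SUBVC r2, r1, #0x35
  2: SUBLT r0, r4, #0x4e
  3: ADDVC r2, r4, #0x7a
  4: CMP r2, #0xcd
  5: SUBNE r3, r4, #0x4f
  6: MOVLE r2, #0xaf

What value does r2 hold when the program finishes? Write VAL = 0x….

VAL = 0xaf

[0] flags=1010 → (cmp)
[1] flags=1010 VC?T → r2=0x36
[2] flags=1010 LT?T → r0=0xef
[3] flags=1010 VC?T → r2=0xb7
[4] flags=1000 → (cmp)
[5] flags=1000 NE?T → r3=0xee
[6] flags=1000 LE?T → r2=0xaf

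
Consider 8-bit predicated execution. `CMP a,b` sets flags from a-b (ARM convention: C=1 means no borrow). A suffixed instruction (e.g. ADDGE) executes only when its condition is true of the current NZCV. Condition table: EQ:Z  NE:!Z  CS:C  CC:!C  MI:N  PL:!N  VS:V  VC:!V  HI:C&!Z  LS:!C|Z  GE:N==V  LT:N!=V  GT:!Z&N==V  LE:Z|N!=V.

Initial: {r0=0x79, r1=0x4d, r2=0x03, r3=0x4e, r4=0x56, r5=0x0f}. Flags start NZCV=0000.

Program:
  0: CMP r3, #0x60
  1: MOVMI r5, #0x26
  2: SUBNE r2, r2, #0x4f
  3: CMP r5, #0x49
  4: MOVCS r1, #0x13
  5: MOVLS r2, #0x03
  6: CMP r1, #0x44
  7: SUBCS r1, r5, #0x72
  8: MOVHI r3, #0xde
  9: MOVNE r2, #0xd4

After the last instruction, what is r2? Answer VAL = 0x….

VAL = 0xd4

0: ✓ CMP  NZCV=1000
1: ✓ MOVMI  r5←0x26
2: ✓ SUBNE  r2←0xb4
3: ✓ CMP  NZCV=1000
4: · MOVCS
5: ✓ MOVLS  r2←0x03
6: ✓ CMP  NZCV=0010
7: ✓ SUBCS  r1←0xb4
8: ✓ MOVHI  r3←0xde
9: ✓ MOVNE  r2←0xd4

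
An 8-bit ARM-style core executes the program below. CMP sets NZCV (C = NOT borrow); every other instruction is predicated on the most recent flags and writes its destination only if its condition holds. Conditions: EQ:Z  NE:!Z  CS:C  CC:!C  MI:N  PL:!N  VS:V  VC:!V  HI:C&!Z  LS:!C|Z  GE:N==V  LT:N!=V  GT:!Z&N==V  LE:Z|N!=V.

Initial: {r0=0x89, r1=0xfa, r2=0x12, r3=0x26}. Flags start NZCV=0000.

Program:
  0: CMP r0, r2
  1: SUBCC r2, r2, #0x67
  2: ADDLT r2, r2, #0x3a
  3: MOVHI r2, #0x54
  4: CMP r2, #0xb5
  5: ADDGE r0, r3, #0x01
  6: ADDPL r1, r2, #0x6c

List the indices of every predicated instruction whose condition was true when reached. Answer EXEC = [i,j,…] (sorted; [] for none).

EXEC = [2,3,5]

0: ✓ CMP  NZCV=0011
1: · SUBCC
2: ✓ ADDLT  r2←0x4c
3: ✓ MOVHI  r2←0x54
4: ✓ CMP  NZCV=1001
5: ✓ ADDGE  r0←0x27
6: · ADDPL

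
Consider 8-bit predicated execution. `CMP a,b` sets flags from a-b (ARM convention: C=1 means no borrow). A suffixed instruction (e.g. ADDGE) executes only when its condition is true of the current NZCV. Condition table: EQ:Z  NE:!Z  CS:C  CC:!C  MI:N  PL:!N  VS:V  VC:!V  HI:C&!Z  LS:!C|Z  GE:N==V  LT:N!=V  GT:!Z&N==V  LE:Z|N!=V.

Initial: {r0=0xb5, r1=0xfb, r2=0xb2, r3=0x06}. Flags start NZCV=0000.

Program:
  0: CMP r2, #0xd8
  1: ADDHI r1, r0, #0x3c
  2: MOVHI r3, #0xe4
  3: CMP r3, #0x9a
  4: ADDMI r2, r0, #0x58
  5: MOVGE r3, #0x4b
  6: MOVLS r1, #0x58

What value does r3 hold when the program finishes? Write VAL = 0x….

VAL = 0x4b

0: ✓ CMP  NZCV=1000
1: · ADDHI
2: · MOVHI
3: ✓ CMP  NZCV=0000
4: · ADDMI
5: ✓ MOVGE  r3←0x4b
6: ✓ MOVLS  r1←0x58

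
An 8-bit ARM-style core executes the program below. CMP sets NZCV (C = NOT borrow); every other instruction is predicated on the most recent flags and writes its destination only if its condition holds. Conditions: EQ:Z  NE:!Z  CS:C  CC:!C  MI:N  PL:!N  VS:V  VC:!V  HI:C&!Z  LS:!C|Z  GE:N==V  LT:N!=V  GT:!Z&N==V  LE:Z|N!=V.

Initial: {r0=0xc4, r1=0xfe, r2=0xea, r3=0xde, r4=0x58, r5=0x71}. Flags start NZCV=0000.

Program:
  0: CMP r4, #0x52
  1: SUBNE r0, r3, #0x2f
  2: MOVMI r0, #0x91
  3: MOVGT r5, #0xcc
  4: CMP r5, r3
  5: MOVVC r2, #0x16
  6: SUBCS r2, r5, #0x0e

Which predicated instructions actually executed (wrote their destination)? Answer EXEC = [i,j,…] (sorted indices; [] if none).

0: ✓ CMP  NZCV=0010
1: ✓ SUBNE  r0←0xaf
2: · MOVMI
3: ✓ MOVGT  r5←0xcc
4: ✓ CMP  NZCV=1000
5: ✓ MOVVC  r2←0x16
6: · SUBCS

EXEC = [1,3,5]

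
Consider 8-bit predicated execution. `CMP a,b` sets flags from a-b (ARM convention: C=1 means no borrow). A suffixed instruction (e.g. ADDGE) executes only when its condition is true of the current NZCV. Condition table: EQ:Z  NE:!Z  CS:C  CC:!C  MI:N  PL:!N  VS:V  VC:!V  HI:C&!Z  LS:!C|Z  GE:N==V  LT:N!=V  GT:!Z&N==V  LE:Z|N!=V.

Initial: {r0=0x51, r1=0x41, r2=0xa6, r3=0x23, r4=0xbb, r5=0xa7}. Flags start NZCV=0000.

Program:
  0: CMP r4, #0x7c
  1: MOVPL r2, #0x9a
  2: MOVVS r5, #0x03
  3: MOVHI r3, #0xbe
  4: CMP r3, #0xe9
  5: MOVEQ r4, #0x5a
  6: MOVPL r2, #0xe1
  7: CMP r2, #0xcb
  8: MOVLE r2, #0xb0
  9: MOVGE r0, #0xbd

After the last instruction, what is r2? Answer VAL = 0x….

[0] flags=0011 → (cmp)
[1] flags=0011 PL?T → r2=0x9a
[2] flags=0011 VS?T → r5=0x03
[3] flags=0011 HI?T → r3=0xbe
[4] flags=1000 → (cmp)
[5] flags=1000 EQ?F → skip
[6] flags=1000 PL?F → skip
[7] flags=1000 → (cmp)
[8] flags=1000 LE?T → r2=0xb0
[9] flags=1000 GE?F → skip

VAL = 0xb0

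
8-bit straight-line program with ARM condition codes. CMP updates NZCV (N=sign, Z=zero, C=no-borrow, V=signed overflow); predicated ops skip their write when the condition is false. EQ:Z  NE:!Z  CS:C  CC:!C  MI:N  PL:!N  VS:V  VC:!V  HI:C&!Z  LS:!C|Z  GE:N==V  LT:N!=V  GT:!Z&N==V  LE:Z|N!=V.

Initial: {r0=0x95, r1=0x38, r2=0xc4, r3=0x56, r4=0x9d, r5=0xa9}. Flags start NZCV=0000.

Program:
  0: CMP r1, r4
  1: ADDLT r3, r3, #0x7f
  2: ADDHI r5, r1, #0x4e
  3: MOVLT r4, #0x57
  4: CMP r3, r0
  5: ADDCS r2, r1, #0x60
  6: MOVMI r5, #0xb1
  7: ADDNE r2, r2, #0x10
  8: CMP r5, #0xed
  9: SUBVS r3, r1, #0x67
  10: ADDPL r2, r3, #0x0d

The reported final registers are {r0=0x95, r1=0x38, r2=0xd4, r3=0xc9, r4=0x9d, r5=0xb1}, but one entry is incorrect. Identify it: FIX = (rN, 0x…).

FIX = (r3, 0x56)

[0] flags=1001 → (cmp)
[1] flags=1001 LT?F → skip
[2] flags=1001 HI?F → skip
[3] flags=1001 LT?F → skip
[4] flags=1001 → (cmp)
[5] flags=1001 CS?F → skip
[6] flags=1001 MI?T → r5=0xb1
[7] flags=1001 NE?T → r2=0xd4
[8] flags=1000 → (cmp)
[9] flags=1000 VS?F → skip
[10] flags=1000 PL?F → skip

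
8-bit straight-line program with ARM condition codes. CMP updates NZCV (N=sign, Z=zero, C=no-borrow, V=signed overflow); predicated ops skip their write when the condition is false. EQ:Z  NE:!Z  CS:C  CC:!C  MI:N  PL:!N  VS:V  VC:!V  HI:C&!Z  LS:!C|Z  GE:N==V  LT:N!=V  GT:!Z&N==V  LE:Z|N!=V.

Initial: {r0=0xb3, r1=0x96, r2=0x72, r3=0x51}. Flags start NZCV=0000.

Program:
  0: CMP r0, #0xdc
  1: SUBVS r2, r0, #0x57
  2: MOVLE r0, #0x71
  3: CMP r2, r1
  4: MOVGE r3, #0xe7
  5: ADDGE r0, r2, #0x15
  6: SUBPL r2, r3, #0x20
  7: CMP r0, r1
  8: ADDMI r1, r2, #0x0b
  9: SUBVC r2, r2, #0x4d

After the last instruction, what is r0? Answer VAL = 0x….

VAL = 0x87

0: ✓ CMP  NZCV=1000
1: · SUBVS
2: ✓ MOVLE  r0←0x71
3: ✓ CMP  NZCV=1001
4: ✓ MOVGE  r3←0xe7
5: ✓ ADDGE  r0←0x87
6: · SUBPL
7: ✓ CMP  NZCV=1000
8: ✓ ADDMI  r1←0x7d
9: ✓ SUBVC  r2←0x25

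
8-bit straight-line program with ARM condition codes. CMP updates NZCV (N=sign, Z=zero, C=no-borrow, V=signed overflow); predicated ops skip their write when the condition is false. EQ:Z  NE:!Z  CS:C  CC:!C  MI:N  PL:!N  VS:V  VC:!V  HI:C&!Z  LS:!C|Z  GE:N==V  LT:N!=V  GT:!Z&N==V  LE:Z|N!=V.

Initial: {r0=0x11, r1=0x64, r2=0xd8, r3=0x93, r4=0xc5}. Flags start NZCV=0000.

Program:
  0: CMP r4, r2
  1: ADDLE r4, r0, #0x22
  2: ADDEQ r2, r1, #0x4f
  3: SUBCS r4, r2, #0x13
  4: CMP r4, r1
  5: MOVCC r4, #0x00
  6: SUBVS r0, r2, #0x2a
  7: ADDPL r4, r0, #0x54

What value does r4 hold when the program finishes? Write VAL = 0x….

0: ✓ CMP  NZCV=1000
1: ✓ ADDLE  r4←0x33
2: · ADDEQ
3: · SUBCS
4: ✓ CMP  NZCV=1000
5: ✓ MOVCC  r4←0x00
6: · SUBVS
7: · ADDPL

VAL = 0x00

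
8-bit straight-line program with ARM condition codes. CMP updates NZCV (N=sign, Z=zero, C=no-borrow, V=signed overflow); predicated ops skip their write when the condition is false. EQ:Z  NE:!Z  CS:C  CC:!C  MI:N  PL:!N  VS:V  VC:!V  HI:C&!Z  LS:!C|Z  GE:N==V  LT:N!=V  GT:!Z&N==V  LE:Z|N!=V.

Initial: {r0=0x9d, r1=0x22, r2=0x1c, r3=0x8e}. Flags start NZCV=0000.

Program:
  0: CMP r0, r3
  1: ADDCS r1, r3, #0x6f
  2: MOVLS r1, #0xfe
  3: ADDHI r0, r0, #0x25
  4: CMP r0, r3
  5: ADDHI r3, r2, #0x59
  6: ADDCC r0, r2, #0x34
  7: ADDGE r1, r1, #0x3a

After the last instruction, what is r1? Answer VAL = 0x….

0: ✓ CMP  NZCV=0010
1: ✓ ADDCS  r1←0xfd
2: · MOVLS
3: ✓ ADDHI  r0←0xc2
4: ✓ CMP  NZCV=0010
5: ✓ ADDHI  r3←0x75
6: · ADDCC
7: ✓ ADDGE  r1←0x37

VAL = 0x37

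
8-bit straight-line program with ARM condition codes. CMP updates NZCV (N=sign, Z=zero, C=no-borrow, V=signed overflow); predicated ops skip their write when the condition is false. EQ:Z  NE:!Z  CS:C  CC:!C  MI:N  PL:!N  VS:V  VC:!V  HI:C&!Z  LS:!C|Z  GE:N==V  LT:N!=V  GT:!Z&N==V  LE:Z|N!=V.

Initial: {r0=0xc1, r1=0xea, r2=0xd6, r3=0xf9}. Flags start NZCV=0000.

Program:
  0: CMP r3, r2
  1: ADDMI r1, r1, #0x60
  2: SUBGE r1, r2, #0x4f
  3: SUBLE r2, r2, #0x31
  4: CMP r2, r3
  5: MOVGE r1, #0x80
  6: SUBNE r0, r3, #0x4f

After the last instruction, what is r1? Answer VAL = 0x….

VAL = 0x87

[0] flags=0010 → (cmp)
[1] flags=0010 MI?F → skip
[2] flags=0010 GE?T → r1=0x87
[3] flags=0010 LE?F → skip
[4] flags=1000 → (cmp)
[5] flags=1000 GE?F → skip
[6] flags=1000 NE?T → r0=0xaa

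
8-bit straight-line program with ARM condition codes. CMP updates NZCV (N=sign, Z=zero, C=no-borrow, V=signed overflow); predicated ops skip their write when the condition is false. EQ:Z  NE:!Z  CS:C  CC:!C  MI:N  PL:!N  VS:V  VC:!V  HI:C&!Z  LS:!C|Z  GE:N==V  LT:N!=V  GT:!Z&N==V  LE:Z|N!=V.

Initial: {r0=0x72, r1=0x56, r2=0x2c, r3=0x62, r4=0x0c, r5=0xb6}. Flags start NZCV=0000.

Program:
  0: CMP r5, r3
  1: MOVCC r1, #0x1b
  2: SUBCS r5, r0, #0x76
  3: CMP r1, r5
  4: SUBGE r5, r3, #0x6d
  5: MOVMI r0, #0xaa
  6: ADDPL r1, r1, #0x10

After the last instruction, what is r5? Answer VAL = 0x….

VAL = 0xf5

[0] flags=0011 → (cmp)
[1] flags=0011 CC?F → skip
[2] flags=0011 CS?T → r5=0xfc
[3] flags=0000 → (cmp)
[4] flags=0000 GE?T → r5=0xf5
[5] flags=0000 MI?F → skip
[6] flags=0000 PL?T → r1=0x66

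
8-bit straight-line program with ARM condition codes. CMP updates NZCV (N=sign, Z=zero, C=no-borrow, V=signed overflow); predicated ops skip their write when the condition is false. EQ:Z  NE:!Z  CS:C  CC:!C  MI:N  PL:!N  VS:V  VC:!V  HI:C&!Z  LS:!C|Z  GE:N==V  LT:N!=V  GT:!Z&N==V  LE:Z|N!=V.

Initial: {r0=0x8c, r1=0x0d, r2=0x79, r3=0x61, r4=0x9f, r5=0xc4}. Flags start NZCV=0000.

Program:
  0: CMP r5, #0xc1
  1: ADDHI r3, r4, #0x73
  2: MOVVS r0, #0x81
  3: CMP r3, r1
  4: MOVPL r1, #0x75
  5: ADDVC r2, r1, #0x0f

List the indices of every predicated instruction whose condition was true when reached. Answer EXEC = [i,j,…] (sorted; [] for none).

EXEC = [1,4,5]

[0] flags=0010 → (cmp)
[1] flags=0010 HI?T → r3=0x12
[2] flags=0010 VS?F → skip
[3] flags=0010 → (cmp)
[4] flags=0010 PL?T → r1=0x75
[5] flags=0010 VC?T → r2=0x84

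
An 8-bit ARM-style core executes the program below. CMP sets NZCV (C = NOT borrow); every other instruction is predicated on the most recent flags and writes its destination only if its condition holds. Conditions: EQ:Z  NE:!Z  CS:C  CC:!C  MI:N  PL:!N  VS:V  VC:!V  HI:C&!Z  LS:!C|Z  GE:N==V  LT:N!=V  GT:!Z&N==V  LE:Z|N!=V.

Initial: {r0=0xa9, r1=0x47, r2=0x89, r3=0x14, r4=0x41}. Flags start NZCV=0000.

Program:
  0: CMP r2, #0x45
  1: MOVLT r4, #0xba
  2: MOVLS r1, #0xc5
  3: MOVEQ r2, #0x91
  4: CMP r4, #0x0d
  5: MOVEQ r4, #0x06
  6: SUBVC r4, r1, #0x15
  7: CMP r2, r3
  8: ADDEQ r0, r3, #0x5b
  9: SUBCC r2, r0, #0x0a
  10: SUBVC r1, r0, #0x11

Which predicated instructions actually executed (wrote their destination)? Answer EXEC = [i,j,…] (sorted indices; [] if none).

0: ✓ CMP  NZCV=0011
1: ✓ MOVLT  r4←0xba
2: · MOVLS
3: · MOVEQ
4: ✓ CMP  NZCV=1010
5: · MOVEQ
6: ✓ SUBVC  r4←0x32
7: ✓ CMP  NZCV=0011
8: · ADDEQ
9: · SUBCC
10: · SUBVC

EXEC = [1,6]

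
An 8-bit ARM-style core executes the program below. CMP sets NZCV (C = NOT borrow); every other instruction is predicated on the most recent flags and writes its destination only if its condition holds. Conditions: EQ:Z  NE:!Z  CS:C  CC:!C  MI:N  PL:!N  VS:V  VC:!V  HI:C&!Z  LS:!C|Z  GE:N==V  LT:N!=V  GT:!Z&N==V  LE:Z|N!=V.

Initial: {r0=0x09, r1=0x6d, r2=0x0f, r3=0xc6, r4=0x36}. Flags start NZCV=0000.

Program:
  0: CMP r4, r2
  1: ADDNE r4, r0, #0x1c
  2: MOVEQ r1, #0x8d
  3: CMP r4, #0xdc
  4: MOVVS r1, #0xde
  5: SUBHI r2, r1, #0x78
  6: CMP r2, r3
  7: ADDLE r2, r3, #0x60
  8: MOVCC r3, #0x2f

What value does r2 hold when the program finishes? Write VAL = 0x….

0: ✓ CMP  NZCV=0010
1: ✓ ADDNE  r4←0x25
2: · MOVEQ
3: ✓ CMP  NZCV=0000
4: · MOVVS
5: · SUBHI
6: ✓ CMP  NZCV=0000
7: · ADDLE
8: ✓ MOVCC  r3←0x2f

VAL = 0x0f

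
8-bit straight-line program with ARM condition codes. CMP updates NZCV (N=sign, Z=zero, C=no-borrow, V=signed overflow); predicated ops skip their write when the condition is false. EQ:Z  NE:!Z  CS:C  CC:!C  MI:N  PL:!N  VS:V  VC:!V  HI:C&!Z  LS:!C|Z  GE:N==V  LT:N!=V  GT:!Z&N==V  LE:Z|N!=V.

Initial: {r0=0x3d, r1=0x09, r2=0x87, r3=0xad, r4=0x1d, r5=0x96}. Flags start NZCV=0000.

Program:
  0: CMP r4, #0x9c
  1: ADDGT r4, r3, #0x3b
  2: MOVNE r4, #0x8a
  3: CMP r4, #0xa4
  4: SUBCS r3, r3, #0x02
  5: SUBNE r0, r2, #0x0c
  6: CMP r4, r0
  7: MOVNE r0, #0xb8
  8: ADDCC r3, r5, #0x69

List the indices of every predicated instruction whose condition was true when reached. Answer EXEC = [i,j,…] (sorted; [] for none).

EXEC = [1,2,5,7]

[0] flags=1001 → (cmp)
[1] flags=1001 GT?T → r4=0xe8
[2] flags=1001 NE?T → r4=0x8a
[3] flags=1000 → (cmp)
[4] flags=1000 CS?F → skip
[5] flags=1000 NE?T → r0=0x7b
[6] flags=0011 → (cmp)
[7] flags=0011 NE?T → r0=0xb8
[8] flags=0011 CC?F → skip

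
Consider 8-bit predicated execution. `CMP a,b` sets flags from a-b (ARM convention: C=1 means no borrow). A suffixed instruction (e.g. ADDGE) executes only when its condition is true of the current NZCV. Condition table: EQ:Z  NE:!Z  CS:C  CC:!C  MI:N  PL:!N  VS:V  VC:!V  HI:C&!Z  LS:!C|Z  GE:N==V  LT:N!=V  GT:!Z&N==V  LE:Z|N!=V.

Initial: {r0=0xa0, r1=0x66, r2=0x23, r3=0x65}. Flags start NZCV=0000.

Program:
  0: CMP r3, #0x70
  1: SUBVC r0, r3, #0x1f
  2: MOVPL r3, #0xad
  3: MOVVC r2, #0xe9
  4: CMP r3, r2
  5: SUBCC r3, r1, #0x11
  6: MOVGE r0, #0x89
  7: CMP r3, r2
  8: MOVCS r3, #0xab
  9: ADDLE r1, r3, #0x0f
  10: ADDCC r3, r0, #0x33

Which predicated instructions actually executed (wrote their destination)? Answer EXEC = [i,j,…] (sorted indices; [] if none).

EXEC = [1,3,5,6,10]

0: ✓ CMP  NZCV=1000
1: ✓ SUBVC  r0←0x46
2: · MOVPL
3: ✓ MOVVC  r2←0xe9
4: ✓ CMP  NZCV=0000
5: ✓ SUBCC  r3←0x55
6: ✓ MOVGE  r0←0x89
7: ✓ CMP  NZCV=0000
8: · MOVCS
9: · ADDLE
10: ✓ ADDCC  r3←0xbc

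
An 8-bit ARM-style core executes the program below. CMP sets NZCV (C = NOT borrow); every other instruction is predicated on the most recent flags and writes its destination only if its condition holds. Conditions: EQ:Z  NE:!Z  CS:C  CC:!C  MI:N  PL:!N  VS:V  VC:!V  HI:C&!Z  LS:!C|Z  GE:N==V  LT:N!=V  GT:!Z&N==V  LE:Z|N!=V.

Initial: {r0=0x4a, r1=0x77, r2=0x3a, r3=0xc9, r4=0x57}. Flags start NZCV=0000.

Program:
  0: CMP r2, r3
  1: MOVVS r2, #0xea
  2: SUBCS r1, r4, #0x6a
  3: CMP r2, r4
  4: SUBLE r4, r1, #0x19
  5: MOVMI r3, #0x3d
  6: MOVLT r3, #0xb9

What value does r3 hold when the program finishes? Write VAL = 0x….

VAL = 0xb9

0: ✓ CMP  NZCV=0000
1: · MOVVS
2: · SUBCS
3: ✓ CMP  NZCV=1000
4: ✓ SUBLE  r4←0x5e
5: ✓ MOVMI  r3←0x3d
6: ✓ MOVLT  r3←0xb9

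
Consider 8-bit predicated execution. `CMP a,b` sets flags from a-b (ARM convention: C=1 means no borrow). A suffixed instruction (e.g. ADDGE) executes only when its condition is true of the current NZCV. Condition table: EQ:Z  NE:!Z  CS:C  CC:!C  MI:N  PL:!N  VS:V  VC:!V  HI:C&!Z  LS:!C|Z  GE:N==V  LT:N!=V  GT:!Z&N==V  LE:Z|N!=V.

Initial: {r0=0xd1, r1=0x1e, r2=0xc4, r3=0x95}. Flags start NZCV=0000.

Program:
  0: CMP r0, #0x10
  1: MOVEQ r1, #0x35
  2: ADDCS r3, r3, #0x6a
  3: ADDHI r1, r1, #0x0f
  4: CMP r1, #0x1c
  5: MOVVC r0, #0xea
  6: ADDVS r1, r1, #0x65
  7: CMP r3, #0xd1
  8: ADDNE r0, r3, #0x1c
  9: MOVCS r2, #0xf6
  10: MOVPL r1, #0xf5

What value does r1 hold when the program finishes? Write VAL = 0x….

VAL = 0xf5

[0] flags=1010 → (cmp)
[1] flags=1010 EQ?F → skip
[2] flags=1010 CS?T → r3=0xff
[3] flags=1010 HI?T → r1=0x2d
[4] flags=0010 → (cmp)
[5] flags=0010 VC?T → r0=0xea
[6] flags=0010 VS?F → skip
[7] flags=0010 → (cmp)
[8] flags=0010 NE?T → r0=0x1b
[9] flags=0010 CS?T → r2=0xf6
[10] flags=0010 PL?T → r1=0xf5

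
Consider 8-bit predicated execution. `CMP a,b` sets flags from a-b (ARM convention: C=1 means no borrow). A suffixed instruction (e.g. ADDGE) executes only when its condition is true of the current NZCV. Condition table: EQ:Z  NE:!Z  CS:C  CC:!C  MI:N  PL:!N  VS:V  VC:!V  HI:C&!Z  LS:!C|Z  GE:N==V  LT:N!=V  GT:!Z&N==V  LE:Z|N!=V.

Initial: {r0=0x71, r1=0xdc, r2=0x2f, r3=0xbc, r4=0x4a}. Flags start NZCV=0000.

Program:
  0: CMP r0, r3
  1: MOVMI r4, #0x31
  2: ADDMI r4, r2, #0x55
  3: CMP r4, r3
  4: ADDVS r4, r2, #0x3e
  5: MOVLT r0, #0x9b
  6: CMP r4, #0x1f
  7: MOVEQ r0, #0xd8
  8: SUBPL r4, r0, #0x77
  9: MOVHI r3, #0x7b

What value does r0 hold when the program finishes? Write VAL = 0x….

[0] flags=1001 → (cmp)
[1] flags=1001 MI?T → r4=0x31
[2] flags=1001 MI?T → r4=0x84
[3] flags=1000 → (cmp)
[4] flags=1000 VS?F → skip
[5] flags=1000 LT?T → r0=0x9b
[6] flags=0011 → (cmp)
[7] flags=0011 EQ?F → skip
[8] flags=0011 PL?T → r4=0x24
[9] flags=0011 HI?T → r3=0x7b

VAL = 0x9b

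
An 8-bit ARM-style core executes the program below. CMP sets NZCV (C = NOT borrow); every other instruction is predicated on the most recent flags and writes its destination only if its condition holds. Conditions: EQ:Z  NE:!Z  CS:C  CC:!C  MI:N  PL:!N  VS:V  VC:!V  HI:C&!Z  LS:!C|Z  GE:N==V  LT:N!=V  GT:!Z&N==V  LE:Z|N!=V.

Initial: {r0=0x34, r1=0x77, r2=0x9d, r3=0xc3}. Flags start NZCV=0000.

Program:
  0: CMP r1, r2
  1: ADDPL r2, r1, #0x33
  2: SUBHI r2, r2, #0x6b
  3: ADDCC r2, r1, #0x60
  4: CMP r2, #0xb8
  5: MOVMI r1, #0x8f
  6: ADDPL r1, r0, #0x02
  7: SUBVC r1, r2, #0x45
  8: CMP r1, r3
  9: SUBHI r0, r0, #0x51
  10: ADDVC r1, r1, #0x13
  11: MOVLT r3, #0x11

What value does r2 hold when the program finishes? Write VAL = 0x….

0: ✓ CMP  NZCV=1001
1: · ADDPL
2: · SUBHI
3: ✓ ADDCC  r2←0xd7
4: ✓ CMP  NZCV=0010
5: · MOVMI
6: ✓ ADDPL  r1←0x36
7: ✓ SUBVC  r1←0x92
8: ✓ CMP  NZCV=1000
9: · SUBHI
10: ✓ ADDVC  r1←0xa5
11: ✓ MOVLT  r3←0x11

VAL = 0xd7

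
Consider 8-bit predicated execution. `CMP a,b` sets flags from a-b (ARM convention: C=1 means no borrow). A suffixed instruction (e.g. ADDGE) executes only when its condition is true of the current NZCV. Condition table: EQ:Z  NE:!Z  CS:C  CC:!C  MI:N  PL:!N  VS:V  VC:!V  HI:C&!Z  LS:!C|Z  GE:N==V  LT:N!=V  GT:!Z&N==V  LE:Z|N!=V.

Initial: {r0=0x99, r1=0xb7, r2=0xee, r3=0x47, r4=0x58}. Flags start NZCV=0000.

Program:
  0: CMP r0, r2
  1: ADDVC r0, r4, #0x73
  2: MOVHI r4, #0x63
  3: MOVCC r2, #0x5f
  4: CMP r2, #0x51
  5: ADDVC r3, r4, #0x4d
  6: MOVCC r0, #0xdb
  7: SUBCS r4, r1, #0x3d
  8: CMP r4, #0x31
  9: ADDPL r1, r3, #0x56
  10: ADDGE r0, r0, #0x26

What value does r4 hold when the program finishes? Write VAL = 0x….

VAL = 0x7a

0: ✓ CMP  NZCV=1000
1: ✓ ADDVC  r0←0xcb
2: · MOVHI
3: ✓ MOVCC  r2←0x5f
4: ✓ CMP  NZCV=0010
5: ✓ ADDVC  r3←0xa5
6: · MOVCC
7: ✓ SUBCS  r4←0x7a
8: ✓ CMP  NZCV=0010
9: ✓ ADDPL  r1←0xfb
10: ✓ ADDGE  r0←0xf1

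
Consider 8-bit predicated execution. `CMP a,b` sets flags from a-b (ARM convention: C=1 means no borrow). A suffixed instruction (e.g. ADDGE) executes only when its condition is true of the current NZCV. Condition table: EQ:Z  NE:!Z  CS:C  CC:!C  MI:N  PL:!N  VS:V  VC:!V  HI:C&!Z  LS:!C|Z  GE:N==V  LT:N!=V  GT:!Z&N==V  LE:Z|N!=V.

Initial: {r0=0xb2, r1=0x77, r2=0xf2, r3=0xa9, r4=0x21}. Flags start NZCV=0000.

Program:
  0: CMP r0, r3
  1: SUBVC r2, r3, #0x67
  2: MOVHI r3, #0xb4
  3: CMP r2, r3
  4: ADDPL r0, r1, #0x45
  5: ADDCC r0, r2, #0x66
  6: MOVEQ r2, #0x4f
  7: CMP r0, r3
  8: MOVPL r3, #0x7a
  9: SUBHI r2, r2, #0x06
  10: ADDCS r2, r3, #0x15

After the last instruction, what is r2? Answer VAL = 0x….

[0] flags=0010 → (cmp)
[1] flags=0010 VC?T → r2=0x42
[2] flags=0010 HI?T → r3=0xb4
[3] flags=1001 → (cmp)
[4] flags=1001 PL?F → skip
[5] flags=1001 CC?T → r0=0xa8
[6] flags=1001 EQ?F → skip
[7] flags=1000 → (cmp)
[8] flags=1000 PL?F → skip
[9] flags=1000 HI?F → skip
[10] flags=1000 CS?F → skip

VAL = 0x42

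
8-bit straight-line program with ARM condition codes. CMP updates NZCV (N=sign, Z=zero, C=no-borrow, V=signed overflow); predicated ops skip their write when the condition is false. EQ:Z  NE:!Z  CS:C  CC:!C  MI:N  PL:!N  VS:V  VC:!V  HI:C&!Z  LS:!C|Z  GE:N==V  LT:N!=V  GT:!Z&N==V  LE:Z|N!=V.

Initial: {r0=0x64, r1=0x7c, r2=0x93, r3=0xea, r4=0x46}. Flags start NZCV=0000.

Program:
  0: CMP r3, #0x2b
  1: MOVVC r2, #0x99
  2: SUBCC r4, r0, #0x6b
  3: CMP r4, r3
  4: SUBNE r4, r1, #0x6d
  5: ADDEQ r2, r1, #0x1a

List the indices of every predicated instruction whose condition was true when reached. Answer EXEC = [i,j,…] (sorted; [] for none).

EXEC = [1,4]

0: ✓ CMP  NZCV=1010
1: ✓ MOVVC  r2←0x99
2: · SUBCC
3: ✓ CMP  NZCV=0000
4: ✓ SUBNE  r4←0x0f
5: · ADDEQ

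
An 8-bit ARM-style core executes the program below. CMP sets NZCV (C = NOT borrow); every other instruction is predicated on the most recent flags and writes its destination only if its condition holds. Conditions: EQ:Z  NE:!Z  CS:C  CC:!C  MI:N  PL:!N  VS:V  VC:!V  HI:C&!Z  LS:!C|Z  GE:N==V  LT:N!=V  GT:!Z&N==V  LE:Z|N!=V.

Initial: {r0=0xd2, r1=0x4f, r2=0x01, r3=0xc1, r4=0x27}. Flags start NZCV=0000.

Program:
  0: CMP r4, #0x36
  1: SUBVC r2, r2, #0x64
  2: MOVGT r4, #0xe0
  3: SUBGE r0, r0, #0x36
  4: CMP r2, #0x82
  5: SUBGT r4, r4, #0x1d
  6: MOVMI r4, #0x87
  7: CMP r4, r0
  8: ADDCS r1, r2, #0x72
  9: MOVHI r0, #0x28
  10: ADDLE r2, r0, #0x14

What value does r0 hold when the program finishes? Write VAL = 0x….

VAL = 0xd2

0: ✓ CMP  NZCV=1000
1: ✓ SUBVC  r2←0x9d
2: · MOVGT
3: · SUBGE
4: ✓ CMP  NZCV=0010
5: ✓ SUBGT  r4←0x0a
6: · MOVMI
7: ✓ CMP  NZCV=0000
8: · ADDCS
9: · MOVHI
10: · ADDLE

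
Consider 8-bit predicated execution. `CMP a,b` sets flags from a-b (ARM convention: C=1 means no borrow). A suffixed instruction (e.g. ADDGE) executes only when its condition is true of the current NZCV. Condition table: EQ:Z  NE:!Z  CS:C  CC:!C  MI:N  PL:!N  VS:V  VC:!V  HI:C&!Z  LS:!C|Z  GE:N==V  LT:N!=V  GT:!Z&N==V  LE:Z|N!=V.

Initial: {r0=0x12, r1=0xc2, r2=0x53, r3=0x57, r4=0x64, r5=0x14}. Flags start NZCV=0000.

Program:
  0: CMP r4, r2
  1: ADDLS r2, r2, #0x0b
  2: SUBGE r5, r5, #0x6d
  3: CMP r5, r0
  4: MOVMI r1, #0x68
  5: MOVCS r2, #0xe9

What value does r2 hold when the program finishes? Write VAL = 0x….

VAL = 0xe9

[0] flags=0010 → (cmp)
[1] flags=0010 LS?F → skip
[2] flags=0010 GE?T → r5=0xa7
[3] flags=1010 → (cmp)
[4] flags=1010 MI?T → r1=0x68
[5] flags=1010 CS?T → r2=0xe9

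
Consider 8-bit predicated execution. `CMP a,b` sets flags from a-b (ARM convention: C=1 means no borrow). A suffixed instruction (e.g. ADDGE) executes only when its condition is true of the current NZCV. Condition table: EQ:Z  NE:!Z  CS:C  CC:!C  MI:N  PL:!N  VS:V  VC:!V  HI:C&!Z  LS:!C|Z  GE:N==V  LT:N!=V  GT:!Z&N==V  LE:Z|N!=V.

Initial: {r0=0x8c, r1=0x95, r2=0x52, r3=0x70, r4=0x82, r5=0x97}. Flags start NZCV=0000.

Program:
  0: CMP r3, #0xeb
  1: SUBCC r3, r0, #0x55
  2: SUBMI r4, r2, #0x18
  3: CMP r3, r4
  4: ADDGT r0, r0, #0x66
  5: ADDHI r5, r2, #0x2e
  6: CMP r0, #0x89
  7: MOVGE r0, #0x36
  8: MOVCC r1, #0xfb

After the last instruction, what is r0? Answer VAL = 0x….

VAL = 0x36

[0] flags=1001 → (cmp)
[1] flags=1001 CC?T → r3=0x37
[2] flags=1001 MI?T → r4=0x3a
[3] flags=1000 → (cmp)
[4] flags=1000 GT?F → skip
[5] flags=1000 HI?F → skip
[6] flags=0010 → (cmp)
[7] flags=0010 GE?T → r0=0x36
[8] flags=0010 CC?F → skip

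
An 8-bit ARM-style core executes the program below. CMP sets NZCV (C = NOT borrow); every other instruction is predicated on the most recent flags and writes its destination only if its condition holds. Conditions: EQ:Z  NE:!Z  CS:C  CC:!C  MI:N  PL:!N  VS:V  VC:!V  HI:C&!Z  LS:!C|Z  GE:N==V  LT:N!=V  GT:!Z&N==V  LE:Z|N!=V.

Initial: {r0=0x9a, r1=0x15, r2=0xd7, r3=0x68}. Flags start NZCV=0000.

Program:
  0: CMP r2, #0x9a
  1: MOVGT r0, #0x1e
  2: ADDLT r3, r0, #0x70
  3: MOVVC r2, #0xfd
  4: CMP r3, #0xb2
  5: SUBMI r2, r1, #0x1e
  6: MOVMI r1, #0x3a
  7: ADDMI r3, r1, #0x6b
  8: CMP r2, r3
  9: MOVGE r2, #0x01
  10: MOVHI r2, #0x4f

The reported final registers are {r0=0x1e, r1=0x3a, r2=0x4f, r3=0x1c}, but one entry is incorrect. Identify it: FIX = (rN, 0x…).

0: ✓ CMP  NZCV=0010
1: ✓ MOVGT  r0←0x1e
2: · ADDLT
3: ✓ MOVVC  r2←0xfd
4: ✓ CMP  NZCV=1001
5: ✓ SUBMI  r2←0xf7
6: ✓ MOVMI  r1←0x3a
7: ✓ ADDMI  r3←0xa5
8: ✓ CMP  NZCV=0010
9: ✓ MOVGE  r2←0x01
10: ✓ MOVHI  r2←0x4f

FIX = (r3, 0xa5)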